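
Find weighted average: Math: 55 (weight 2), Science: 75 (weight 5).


Numerator = 55×2 + 75×5
= 110 + 375
= 485
Total weight = 7
Weighted avg = 485/7
= 69.29

69.29


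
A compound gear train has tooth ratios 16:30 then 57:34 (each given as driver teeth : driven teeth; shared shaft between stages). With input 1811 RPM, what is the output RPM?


Stage 1: RPM_B = RPM_A × t_A/t_B = 1811 × 16/30 = 28976/30 ≈ 965.87
B and C share a shaft → RPM_C = RPM_B
Stage 2: RPM_D = RPM_C × t_C/t_D = RPM_A × (t_A×t_C)/(t_B×t_D)
Overall ratio = (16×57)/(30×34) = 912/1020
RPM_D = 1811 × 912/1020 = 1651632/1020
≈ 1619.25 RPM

1619.25 RPM


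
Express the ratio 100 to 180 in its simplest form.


GCD(100, 180) = 20
100/20 : 180/20
= 5:9

5:9


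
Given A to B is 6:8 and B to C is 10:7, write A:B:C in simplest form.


Match B: multiply A:B by 10 → 60:80
Multiply B:C by 8 → 80:56
Combined: 60:80:56
GCD = 4
= 15:20:14

15:20:14


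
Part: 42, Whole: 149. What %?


Percentage = (part / whole) × 100
= (42 / 149) × 100
≈ 28.19%

28.19%


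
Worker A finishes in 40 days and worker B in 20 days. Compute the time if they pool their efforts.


Rate of A = 1/40 per day
Rate of B = 1/20 per day
Combined rate = 1/40 + 1/20 = 60/800 = 0.0750 per day
Days = 1 / combined rate = 800/60
≈ 13.33 days

13.33 days


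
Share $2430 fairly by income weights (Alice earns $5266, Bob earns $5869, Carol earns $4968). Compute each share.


Total income = 5266 + 5869 + 4968 = $16103
Alice: $2430 × 5266/16103 = $794.66
Bob: $2430 × 5869/16103 = $885.65
Carol: $2430 × 4968/16103 = $749.69
= Alice: $794.66, Bob: $885.65, Carol: $749.69

Alice: $794.66, Bob: $885.65, Carol: $749.69


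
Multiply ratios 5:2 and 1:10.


Compound ratio = (5×1) : (2×10)
= 5:20
GCD = 5
= 1:4

1:4


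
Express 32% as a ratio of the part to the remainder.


32% means 32 parts out of 100; remainder = 68
Part : remainder = 32:68
GCD = 4
= 8:17

8:17


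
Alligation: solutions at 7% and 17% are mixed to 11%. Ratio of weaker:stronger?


Let x parts of 7% mix with y parts of 17%.
7x + 17y = 11(x + y)
7x + 17y = 11x + 11y
x(7 - 11) = y(11 - 17)
x/y = (17 - 11)/(11 - 7) = 6/4
Simplify: 3:2
= 3:2

3:2


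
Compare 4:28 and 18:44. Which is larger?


4/28 = 0.1429
18/44 = 0.4091
0.1429 < 0.4091, so 4:28 is less
= 18:44

18:44


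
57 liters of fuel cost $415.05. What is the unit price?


Unit rate = total / quantity
= 415.05 / 57
= $7.28 per unit

$7.28 per unit


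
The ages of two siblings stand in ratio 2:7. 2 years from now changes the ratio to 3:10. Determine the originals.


Let A = 2k, B = 7k.
(2k + 2) / (7k + 2) = 3/10
Cross-multiply: 10(2k + 2) = 3(7k + 2)
20k + 20 = 21k + 6
20k - 21k = 6 - 20
-1k = -14
k = -14/-1 = 14
A = 2×14 = 28, B = 7×14 = 98
= A = 28, B = 98

A = 28, B = 98


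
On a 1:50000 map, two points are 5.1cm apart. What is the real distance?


Real distance = map distance × scale
= 5.1cm × 50000
= 255000 cm = 2550.0 m
= 2.550 km

2.550 km


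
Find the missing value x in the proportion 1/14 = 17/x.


Cross multiply: 1 × x = 14 × 17
1x = 238
x = 238 / 1
= 238.00

238.00


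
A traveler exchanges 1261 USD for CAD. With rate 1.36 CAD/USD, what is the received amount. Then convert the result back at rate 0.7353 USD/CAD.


Amount × rate = 1261 × 1.36 = 1714.96 CAD
Round-trip: 1714.96 × 0.7353 = 1261.01 USD
= 1714.96 CAD, then 1261.01 USD

1714.96 CAD, then 1261.01 USD


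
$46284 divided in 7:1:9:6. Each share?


Total parts = 7 + 1 + 9 + 6 = 23
Part 1: 46284 × 7/23 = 14086.43
Part 2: 46284 × 1/23 = 2012.35
Part 3: 46284 × 9/23 = 18111.13
Part 4: 46284 × 6/23 = 12074.09
= Part 1: $14086.43, Part 2: $2012.35, Part 3: $18111.13, Part 4: $12074.09

Part 1: $14086.43, Part 2: $2012.35, Part 3: $18111.13, Part 4: $12074.09


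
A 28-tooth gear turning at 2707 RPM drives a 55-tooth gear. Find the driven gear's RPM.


Gear ratio = 28:55 = 28:55
RPM_B = RPM_A × (teeth_A / teeth_B)
= 2707 × (28/55)
= 1378.1 RPM

1378.1 RPM


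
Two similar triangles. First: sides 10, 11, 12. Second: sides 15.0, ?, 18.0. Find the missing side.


Scale factor = 15.0/10 = 1.5
Missing side = 11 × 1.5
= 16.5

16.5


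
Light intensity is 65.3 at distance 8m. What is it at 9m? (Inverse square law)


I₁d₁² = I₂d₂²
I₂ = I₁ × (d₁/d₂)²
= 65.3 × (8/9)²
= 65.3 × 64/81
= 4179.2/81
≈ 51.5951

51.5951


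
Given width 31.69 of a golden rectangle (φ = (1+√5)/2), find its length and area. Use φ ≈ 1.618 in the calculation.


φ = (1 + √5) / 2 ≈ 1.618
Length = width × φ = 31.69 × 1.618 = 51.27442
≈ 51.27
Area = width × length = 31.69 × 51.27442 = 1624.8863698 ≈ 1624.89
= Length: 51.27, Area: 1624.89

Length: 51.27, Area: 1624.89


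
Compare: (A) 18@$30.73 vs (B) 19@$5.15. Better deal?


Deal A: $30.73/18 = $1.7072/unit
Deal B: $5.15/19 = $0.2711/unit
B is cheaper per unit
= Deal B

Deal B


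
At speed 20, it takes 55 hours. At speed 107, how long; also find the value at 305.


Inverse proportion: x × y = constant
k = 20 × 55 = 1100
At x=107: k/107 = 10.28
At x=305: k/305 = 3.61
= 10.28 and 3.61

10.28 and 3.61


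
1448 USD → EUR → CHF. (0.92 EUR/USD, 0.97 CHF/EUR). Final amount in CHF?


Step 1: 1448 USD × 0.92 = 1332.16 EUR
Step 2: 1332.16 EUR × 0.97 = 1292.20 CHF
Implied rate USD→CHF = 0.92 × 0.97 = 0.8924
= 1292.20 CHF

1292.20 CHF


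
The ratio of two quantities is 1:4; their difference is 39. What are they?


Let A = 1k, B = 4k.
4k - 1k = 39
3k = 39 → k = 39/3 = 13
A = 1×13 = 13, B = 4×13 = 52
= A = 13, B = 52

A = 13, B = 52


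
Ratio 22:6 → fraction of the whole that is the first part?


Total parts = 22 + 6 = 28
First part: 22/28 = 11/14
= 11/14

11/14


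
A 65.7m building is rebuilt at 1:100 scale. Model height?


Model size = real / scale
= 65.7 / 100
= 0.6570 m

0.6570 m


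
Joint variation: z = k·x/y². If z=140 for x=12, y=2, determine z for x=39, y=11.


z = k·x/y²
Solve for k using the known point: k = z·y²/x = 140×4/12 = 560/12 ≈ 46.6667
Now evaluate at x=39, y=11:
z = k × 39 / 121 = (560 × 39) / (12 × 121) = 21840/1452
≈ 15.0413

15.0413


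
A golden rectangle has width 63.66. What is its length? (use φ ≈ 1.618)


φ = (1 + √5) / 2 ≈ 1.618
Length = width × φ = 63.66 × 1.618 = 103.00188
≈ 103.00

103.00


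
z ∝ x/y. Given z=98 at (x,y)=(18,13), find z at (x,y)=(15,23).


z = k·x/y
Solve for k using the known point: k = z·y/x = 98×13/18 = 1274/18 ≈ 70.7778
Now evaluate at x=15, y=23:
z = k × 15 / 23 = (1274 × 15) / (18 × 23) = 19110/414
≈ 46.1594

46.1594


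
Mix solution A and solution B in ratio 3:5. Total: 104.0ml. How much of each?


Total parts = 3 + 5 = 8
solution A: 104.0 × 3/8 = 39.0ml
solution B: 104.0 × 5/8 = 65.0ml
= 39.0ml and 65.0ml

39.0ml and 65.0ml


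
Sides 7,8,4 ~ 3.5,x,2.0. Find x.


Scale factor = 3.5/7 = 0.5
Missing side = 8 × 0.5
= 4.0

4.0


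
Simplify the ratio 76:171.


GCD(76, 171) = 19
76/19 : 171/19
= 4:9

4:9


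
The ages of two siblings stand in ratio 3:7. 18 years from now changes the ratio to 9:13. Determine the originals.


Let A = 3k, B = 7k.
(3k + 18) / (7k + 18) = 9/13
Cross-multiply: 13(3k + 18) = 9(7k + 18)
39k + 234 = 63k + 162
39k - 63k = 162 - 234
-24k = -72
k = -72/-24 = 3
A = 3×3 = 9, B = 7×3 = 21
= A = 9, B = 21

A = 9, B = 21


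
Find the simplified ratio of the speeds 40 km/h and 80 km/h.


Ratio = 40:80
GCD = 40
Simplified = 1:2
Time ratio (same distance) = 2:1
Speed ratio = 1:2

1:2


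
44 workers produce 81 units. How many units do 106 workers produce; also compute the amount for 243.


Direct proportion: y/x = constant
k = 81/44 ≈ 1.8409
y at x=106: k × 106 = 81 × 106 / 44 = 8586/44 ≈ 195.14
y at x=243: k × 243 = 81 × 243 / 44 = 19683/44 ≈ 447.34
= 195.14 and 447.34

195.14 and 447.34


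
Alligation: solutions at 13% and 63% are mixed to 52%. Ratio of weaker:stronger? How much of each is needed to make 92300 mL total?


Let x parts of 13% mix with y parts of 63%.
13x + 63y = 52(x + y)
13x + 63y = 52x + 52y
x(13 - 52) = y(52 - 63)
x/y = (63 - 52)/(52 - 13) = 11/39
Simplify: 11:39
Total parts = 50; one part = 92300/50 = 1846.00 mL
13% solution: 11×1846.00 = 20306.00 mL
63% solution: 39×1846.00 = 71994.00 mL
= ratio 11:39; 20306.00 mL and 71994.00 mL

ratio 11:39; 20306.00 mL and 71994.00 mL


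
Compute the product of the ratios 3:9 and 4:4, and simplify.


Compound ratio = (3×4) : (9×4)
= 12:36
GCD = 12
= 1:3

1:3


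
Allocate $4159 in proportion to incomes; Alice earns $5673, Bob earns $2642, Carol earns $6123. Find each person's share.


Total income = 5673 + 2642 + 6123 = $14438
Alice: $4159 × 5673/14438 = $1634.16
Bob: $4159 × 2642/14438 = $761.05
Carol: $4159 × 6123/14438 = $1763.79
= Alice: $1634.16, Bob: $761.05, Carol: $1763.79

Alice: $1634.16, Bob: $761.05, Carol: $1763.79


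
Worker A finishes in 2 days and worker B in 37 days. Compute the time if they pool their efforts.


Rate of A = 1/2 per day
Rate of B = 1/37 per day
Combined rate = 1/2 + 1/37 = 39/74 ≈ 0.5270 per day
Days = 1 / combined rate = 74/39
≈ 1.90 days

1.90 days


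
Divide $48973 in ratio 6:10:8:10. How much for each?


Total parts = 6 + 10 + 8 + 10 = 34
Part 1: 48973 × 6/34 = 8642.29
Part 2: 48973 × 10/34 = 14403.82
Part 3: 48973 × 8/34 = 11523.06
Part 4: 48973 × 10/34 = 14403.82
= Part 1: $8642.29, Part 2: $14403.82, Part 3: $11523.06, Part 4: $14403.82

Part 1: $8642.29, Part 2: $14403.82, Part 3: $11523.06, Part 4: $14403.82


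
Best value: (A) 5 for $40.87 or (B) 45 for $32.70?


Deal A: $40.87/5 = $8.1740/unit
Deal B: $32.70/45 = $0.7267/unit
B is cheaper per unit
= Deal B

Deal B


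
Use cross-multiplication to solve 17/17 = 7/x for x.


Cross multiply: 17 × x = 17 × 7
17x = 119
x = 119 / 17
= 7.00

7.00


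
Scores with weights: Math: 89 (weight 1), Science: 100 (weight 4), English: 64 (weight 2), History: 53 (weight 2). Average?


Numerator = 89×1 + 100×4 + 64×2 + 53×2
= 89 + 400 + 128 + 106
= 723
Total weight = 9
Weighted avg = 723/9
= 80.33

80.33


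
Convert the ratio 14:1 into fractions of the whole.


Total parts = 14 + 1 = 15
First part: 14/15 = 14/15
Second part: 1/15 = 1/15
= 14/15 and 1/15

14/15 and 1/15


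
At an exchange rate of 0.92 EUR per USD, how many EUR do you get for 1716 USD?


Amount × rate = 1716 × 0.92
= 1578.72 EUR

1578.72 EUR


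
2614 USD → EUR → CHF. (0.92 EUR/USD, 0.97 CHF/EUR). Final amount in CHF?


Step 1: 2614 USD × 0.92 = 2404.88 EUR
Step 2: 2404.88 EUR × 0.97 = 2332.73 CHF
Implied rate USD→CHF = 0.92 × 0.97 = 0.8924
= 2332.73 CHF

2332.73 CHF


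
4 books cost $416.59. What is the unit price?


Unit rate = total / quantity
= 416.59 / 4
= $104.15 per unit

$104.15 per unit


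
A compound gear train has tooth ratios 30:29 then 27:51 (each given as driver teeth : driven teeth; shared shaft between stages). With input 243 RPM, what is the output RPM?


Stage 1: RPM_B = RPM_A × t_A/t_B = 243 × 30/29 = 7290/29 ≈ 251.38
B and C share a shaft → RPM_C = RPM_B
Stage 2: RPM_D = RPM_C × t_C/t_D = RPM_A × (t_A×t_C)/(t_B×t_D)
Overall ratio = (30×27)/(29×51) = 810/1479
RPM_D = 243 × 810/1479 = 196830/1479
≈ 133.08 RPM

133.08 RPM


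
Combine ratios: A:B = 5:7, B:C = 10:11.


Match B: multiply A:B by 10 → 50:70
Multiply B:C by 7 → 70:77
Combined: 50:70:77
GCD = 1
= 50:70:77

50:70:77


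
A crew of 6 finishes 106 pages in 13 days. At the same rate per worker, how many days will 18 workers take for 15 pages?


Days ∝ work / workers, so d₂ = d₁ × (m₁/m₂) × (w₂/w₁)
Workers factor (inverse): 6/18 ≈ 0.3333
Work factor (direct): 15/106 ≈ 0.1415
d₂ = 13 × 6/18 × 15/106 = (13 × 6 × 15) / (18 × 106) = 1170/1908
≈ 0.61 days

0.61 days


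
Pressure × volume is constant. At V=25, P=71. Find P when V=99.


Inverse proportion: x × y = constant
k = 25 × 71 = 1775
y₂ = k / 99 = 1775 / 99
= 17.93

17.93


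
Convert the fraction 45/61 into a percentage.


Percentage = (part / whole) × 100
= (45 / 61) × 100
≈ 73.77%

73.77%


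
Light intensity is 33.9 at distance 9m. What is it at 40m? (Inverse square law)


I₁d₁² = I₂d₂²
I₂ = I₁ × (d₁/d₂)²
= 33.9 × (9/40)²
= 33.9 × 81/1600
= 2745.9/1600
≈ 1.7162

1.7162


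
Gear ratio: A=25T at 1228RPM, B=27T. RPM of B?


Gear ratio = 25:27 = 25:27
RPM_B = RPM_A × (teeth_A / teeth_B)
= 1228 × (25/27)
= 1137.0 RPM

1137.0 RPM


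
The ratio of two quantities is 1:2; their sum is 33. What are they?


Let A = 1k, B = 2k.
1k + 2k = 33
3k = 33 → k = 33/3 = 11
A = 1×11 = 11, B = 2×11 = 22
= A = 11, B = 22

A = 11, B = 22


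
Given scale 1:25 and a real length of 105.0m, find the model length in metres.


Model size = real / scale
= 105.0 / 25
= 4.2000 m

4.2000 m


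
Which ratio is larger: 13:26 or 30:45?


13/26 = 0.5000
30/45 = 0.6667
0.5000 < 0.6667, so 13:26 is less
= 30:45

30:45


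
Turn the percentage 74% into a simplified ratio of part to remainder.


74% means 74 parts out of 100; remainder = 26
Part : remainder = 74:26
GCD = 2
= 37:13

37:13


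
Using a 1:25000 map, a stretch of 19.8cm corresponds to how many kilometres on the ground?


Real distance = map distance × scale
= 19.8cm × 25000
= 495000 cm = 4950.0 m
= 4.950 km

4.950 km


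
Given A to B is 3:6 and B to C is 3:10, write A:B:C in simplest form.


Match B: multiply A:B by 3 → 9:18
Multiply B:C by 6 → 18:60
Combined: 9:18:60
GCD = 3
= 3:6:20

3:6:20


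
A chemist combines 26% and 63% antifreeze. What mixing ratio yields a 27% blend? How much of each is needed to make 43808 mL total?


Let x parts of 26% mix with y parts of 63%.
26x + 63y = 27(x + y)
26x + 63y = 27x + 27y
x(26 - 27) = y(27 - 63)
x/y = (63 - 27)/(27 - 26) = 36/1
Simplify: 36:1
Total parts = 37; one part = 43808/37 = 1184.00 mL
26% solution: 36×1184.00 = 42624.00 mL
63% solution: 1×1184.00 = 1184.00 mL
= ratio 36:1; 42624.00 mL and 1184.00 mL

ratio 36:1; 42624.00 mL and 1184.00 mL


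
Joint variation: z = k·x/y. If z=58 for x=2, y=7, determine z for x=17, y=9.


z = k·x/y
Solve for k using the known point: k = z·y/x = 58×7/2 = 406/2 = 203.0000
Now evaluate at x=17, y=9:
z = k × 17 / 9 = (406 × 17) / (2 × 9) = 6902/18
≈ 383.4444

383.4444


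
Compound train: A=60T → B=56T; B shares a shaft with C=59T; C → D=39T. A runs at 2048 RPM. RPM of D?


Stage 1: RPM_B = RPM_A × t_A/t_B = 2048 × 60/56 = 122880/56 ≈ 2194.29
B and C share a shaft → RPM_C = RPM_B
Stage 2: RPM_D = RPM_C × t_C/t_D = RPM_A × (t_A×t_C)/(t_B×t_D)
Overall ratio = (60×59)/(56×39) = 3540/2184
RPM_D = 2048 × 3540/2184 = 7249920/2184
≈ 3319.56 RPM

3319.56 RPM


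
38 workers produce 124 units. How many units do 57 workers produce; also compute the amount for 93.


Direct proportion: y/x = constant
k = 124/38 ≈ 3.2632
y at x=57: k × 57 = 124 × 57 / 38 = 7068/38 = 186.00
y at x=93: k × 93 = 124 × 93 / 38 = 11532/38 ≈ 303.47
= 186.00 and 303.47

186.00 and 303.47


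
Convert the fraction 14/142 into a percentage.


Percentage = (part / whole) × 100
= (14 / 142) × 100
≈ 9.86%

9.86%


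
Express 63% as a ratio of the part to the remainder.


63% means 63 parts out of 100; remainder = 37
Part : remainder = 63:37
GCD = 1
= 63:37

63:37


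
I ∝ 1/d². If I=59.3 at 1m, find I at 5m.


I₁d₁² = I₂d₂²
I₂ = I₁ × (d₁/d₂)²
= 59.3 × (1/5)²
= 59.3 × 1/25
= 59.3/25
= 2.3720

2.3720


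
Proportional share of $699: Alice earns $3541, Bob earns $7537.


Total income = 3541 + 7537 = $11078
Alice: $699 × 3541/11078 = $223.43
Bob: $699 × 7537/11078 = $475.57
= Alice: $223.43, Bob: $475.57

Alice: $223.43, Bob: $475.57


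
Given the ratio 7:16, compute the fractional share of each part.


Total parts = 7 + 16 = 23
First part: 7/23 = 7/23
Second part: 16/23 = 16/23
= 7/23 and 16/23

7/23 and 16/23


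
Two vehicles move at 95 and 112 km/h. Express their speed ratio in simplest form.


Ratio = 95:112
GCD = 1
Simplified = 95:112
Time ratio (same distance) = 112:95
Speed ratio = 95:112

95:112


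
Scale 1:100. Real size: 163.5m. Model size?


Model size = real / scale
= 163.5 / 100
= 1.6350 m

1.6350 m


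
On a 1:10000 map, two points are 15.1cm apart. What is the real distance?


Real distance = map distance × scale
= 15.1cm × 10000
= 151000 cm = 1510.0 m
= 1.510 km

1.510 km


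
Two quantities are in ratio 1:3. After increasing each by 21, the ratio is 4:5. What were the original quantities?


Let A = 1k, B = 3k.
(1k + 21) / (3k + 21) = 4/5
Cross-multiply: 5(1k + 21) = 4(3k + 21)
5k + 105 = 12k + 84
5k - 12k = 84 - 105
-7k = -21
k = -21/-7 = 3
A = 1×3 = 3, B = 3×3 = 9
= A = 3, B = 9

A = 3, B = 9


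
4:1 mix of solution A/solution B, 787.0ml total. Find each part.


Total parts = 4 + 1 = 5
solution A: 787.0 × 4/5 = 629.6ml
solution B: 787.0 × 1/5 = 157.4ml
= 629.6ml and 157.4ml

629.6ml and 157.4ml


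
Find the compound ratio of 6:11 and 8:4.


Compound ratio = (6×8) : (11×4)
= 48:44
GCD = 4
= 12:11

12:11


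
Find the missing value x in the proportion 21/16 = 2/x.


Cross multiply: 21 × x = 16 × 2
21x = 32
x = 32 / 21
= 1.52

1.52


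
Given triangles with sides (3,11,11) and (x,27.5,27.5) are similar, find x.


Scale factor = 27.5/11 = 2.5
Missing side = 3 × 2.5
= 7.5

7.5


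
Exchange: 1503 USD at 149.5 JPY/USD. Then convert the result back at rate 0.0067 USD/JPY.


Amount × rate = 1503 × 149.5 = 224698.50 JPY
Round-trip: 224698.50 × 0.0067 = 1505.48 USD
= 224698.50 JPY, then 1505.48 USD

224698.50 JPY, then 1505.48 USD


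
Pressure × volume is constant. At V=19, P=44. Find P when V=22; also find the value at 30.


Inverse proportion: x × y = constant
k = 19 × 44 = 836
At x=22: k/22 = 38.00
At x=30: k/30 = 27.87
= 38.00 and 27.87

38.00 and 27.87


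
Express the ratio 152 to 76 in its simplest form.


GCD(152, 76) = 76
152/76 : 76/76
= 2:1

2:1


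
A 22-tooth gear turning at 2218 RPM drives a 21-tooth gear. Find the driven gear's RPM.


Gear ratio = 22:21 = 22:21
RPM_B = RPM_A × (teeth_A / teeth_B)
= 2218 × (22/21)
= 2323.6 RPM

2323.6 RPM


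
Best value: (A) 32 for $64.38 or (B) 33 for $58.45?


Deal A: $64.38/32 = $2.0119/unit
Deal B: $58.45/33 = $1.7712/unit
B is cheaper per unit
= Deal B

Deal B


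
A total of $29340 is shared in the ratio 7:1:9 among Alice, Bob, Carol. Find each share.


Total parts = 7 + 1 + 9 = 17
Alice: 29340 × 7/17 = 12081.18
Bob: 29340 × 1/17 = 1725.88
Carol: 29340 × 9/17 = 15532.94
= Alice: $12081.18, Bob: $1725.88, Carol: $15532.94

Alice: $12081.18, Bob: $1725.88, Carol: $15532.94


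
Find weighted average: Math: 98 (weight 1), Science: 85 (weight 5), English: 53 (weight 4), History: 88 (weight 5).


Numerator = 98×1 + 85×5 + 53×4 + 88×5
= 98 + 425 + 212 + 440
= 1175
Total weight = 15
Weighted avg = 1175/15
= 78.33

78.33


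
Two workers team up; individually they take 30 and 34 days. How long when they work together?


Rate of A = 1/30 per day
Rate of B = 1/34 per day
Combined rate = 1/30 + 1/34 = 64/1020 ≈ 0.0627 per day
Days = 1 / combined rate = 1020/64
≈ 15.94 days

15.94 days


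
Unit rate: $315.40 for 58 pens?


Unit rate = total / quantity
= 315.40 / 58
= $5.44 per unit

$5.44 per unit


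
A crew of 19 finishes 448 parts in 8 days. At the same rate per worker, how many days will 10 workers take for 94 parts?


Days ∝ work / workers, so d₂ = d₁ × (m₁/m₂) × (w₂/w₁)
Workers factor (inverse): 19/10 = 1.9000
Work factor (direct): 94/448 ≈ 0.2098
d₂ = 8 × 19/10 × 94/448 = (8 × 19 × 94) / (10 × 448) = 14288/4480
≈ 3.19 days

3.19 days


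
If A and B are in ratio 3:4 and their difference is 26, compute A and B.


Let A = 3k, B = 4k.
4k - 3k = 26
1k = 26 → k = 26/1 = 26
A = 3×26 = 78, B = 4×26 = 104
= A = 78, B = 104

A = 78, B = 104


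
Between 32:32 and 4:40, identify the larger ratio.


32/32 = 1.0000
4/40 = 0.1000
1.0000 > 0.1000, so 32:32 is greater
= 32:32

32:32


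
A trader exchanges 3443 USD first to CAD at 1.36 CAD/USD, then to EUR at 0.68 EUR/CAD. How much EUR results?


Step 1: 3443 USD × 1.36 = 4682.48 CAD
Step 2: 4682.48 CAD × 0.68 = 3184.09 EUR
Implied rate USD→EUR = 1.36 × 0.68 = 0.9248
= 3184.09 EUR

3184.09 EUR


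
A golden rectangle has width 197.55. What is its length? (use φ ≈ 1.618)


φ = (1 + √5) / 2 ≈ 1.618
Length = width × φ = 197.55 × 1.618 = 319.6359
≈ 319.64

319.64


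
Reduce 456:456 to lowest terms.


GCD(456, 456) = 456
456/456 : 456/456
= 1:1

1:1


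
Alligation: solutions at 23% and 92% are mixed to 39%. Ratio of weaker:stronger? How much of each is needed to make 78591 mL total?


Let x parts of 23% mix with y parts of 92%.
23x + 92y = 39(x + y)
23x + 92y = 39x + 39y
x(23 - 39) = y(39 - 92)
x/y = (92 - 39)/(39 - 23) = 53/16
Simplify: 53:16
Total parts = 69; one part = 78591/69 = 1139.00 mL
23% solution: 53×1139.00 = 60367.00 mL
92% solution: 16×1139.00 = 18224.00 mL
= ratio 53:16; 60367.00 mL and 18224.00 mL

ratio 53:16; 60367.00 mL and 18224.00 mL


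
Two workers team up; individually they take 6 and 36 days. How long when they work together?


Rate of A = 1/6 per day
Rate of B = 1/36 per day
Combined rate = 1/6 + 1/36 = 42/216 ≈ 0.1944 per day
Days = 1 / combined rate = 216/42
≈ 5.14 days

5.14 days


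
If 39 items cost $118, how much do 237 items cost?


Direct proportion: y/x = constant
k = 118/39 ≈ 3.0256
y₂ = k × 237 = 118 × 237 / 39 = 27966/39
≈ 717.08

717.08


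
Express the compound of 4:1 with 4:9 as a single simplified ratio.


Compound ratio = (4×4) : (1×9)
= 16:9
GCD = 1
= 16:9

16:9


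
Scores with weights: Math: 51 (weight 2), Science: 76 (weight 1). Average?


Numerator = 51×2 + 76×1
= 102 + 76
= 178
Total weight = 3
Weighted avg = 178/3
= 59.33

59.33


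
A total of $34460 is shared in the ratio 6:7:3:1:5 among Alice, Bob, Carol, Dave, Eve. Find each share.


Total parts = 6 + 7 + 3 + 1 + 5 = 22
Alice: 34460 × 6/22 = 9398.18
Bob: 34460 × 7/22 = 10964.55
Carol: 34460 × 3/22 = 4699.09
Dave: 34460 × 1/22 = 1566.36
Eve: 34460 × 5/22 = 7831.82
= Alice: $9398.18, Bob: $10964.55, Carol: $4699.09, Dave: $1566.36, Eve: $7831.82

Alice: $9398.18, Bob: $10964.55, Carol: $4699.09, Dave: $1566.36, Eve: $7831.82


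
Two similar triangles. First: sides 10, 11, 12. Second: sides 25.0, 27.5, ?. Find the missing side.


Scale factor = 25.0/10 = 2.5
Missing side = 12 × 2.5
= 30.0

30.0


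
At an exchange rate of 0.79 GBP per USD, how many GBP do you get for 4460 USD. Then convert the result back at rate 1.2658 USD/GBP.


Amount × rate = 4460 × 0.79 = 3523.40 GBP
Round-trip: 3523.40 × 1.2658 = 4459.92 USD
= 3523.40 GBP, then 4459.92 USD

3523.40 GBP, then 4459.92 USD


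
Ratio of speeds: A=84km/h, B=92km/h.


Ratio = 84:92
GCD = 4
Simplified = 21:23
Time ratio (same distance) = 23:21
Speed ratio = 21:23

21:23


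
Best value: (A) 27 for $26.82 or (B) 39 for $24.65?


Deal A: $26.82/27 = $0.9933/unit
Deal B: $24.65/39 = $0.6321/unit
B is cheaper per unit
= Deal B

Deal B


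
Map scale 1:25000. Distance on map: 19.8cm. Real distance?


Real distance = map distance × scale
= 19.8cm × 25000
= 495000 cm = 4950.0 m
= 4.950 km

4.950 km


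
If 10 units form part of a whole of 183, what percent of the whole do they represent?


Percentage = (part / whole) × 100
= (10 / 183) × 100
≈ 5.46%

5.46%


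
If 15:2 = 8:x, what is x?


Cross multiply: 15 × x = 2 × 8
15x = 16
x = 16 / 15
= 1.07

1.07


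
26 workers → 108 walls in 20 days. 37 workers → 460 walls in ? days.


Days ∝ work / workers, so d₂ = d₁ × (m₁/m₂) × (w₂/w₁)
Workers factor (inverse): 26/37 ≈ 0.7027
Work factor (direct): 460/108 ≈ 4.2593
d₂ = 20 × 26/37 × 460/108 = (20 × 26 × 460) / (37 × 108) = 239200/3996
≈ 59.86 days

59.86 days


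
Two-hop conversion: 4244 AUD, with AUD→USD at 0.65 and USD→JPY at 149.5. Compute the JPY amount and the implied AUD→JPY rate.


Step 1: 4244 AUD × 0.65 = 2758.60 USD
Step 2: 2758.60 USD × 149.5 = 412410.70 JPY
Implied rate AUD→JPY = 0.65 × 149.5 = 97.1750
= 412410.70 JPY; implied rate 97.1750 JPY/AUD

412410.70 JPY; implied rate 97.1750 JPY/AUD


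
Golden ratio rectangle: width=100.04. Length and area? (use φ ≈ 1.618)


φ = (1 + √5) / 2 ≈ 1.618
Length = width × φ = 100.04 × 1.618 = 161.86472
≈ 161.86
Area = width × length = 100.04 × 161.86472 = 16192.9465888 ≈ 16192.95
= Length: 161.86, Area: 16192.95

Length: 161.86, Area: 16192.95


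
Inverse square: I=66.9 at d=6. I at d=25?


I₁d₁² = I₂d₂²
I₂ = I₁ × (d₁/d₂)²
= 66.9 × (6/25)²
= 66.9 × 36/625
= 2408.4/625
≈ 3.8534

3.8534


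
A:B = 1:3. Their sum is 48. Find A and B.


Let A = 1k, B = 3k.
1k + 3k = 48
4k = 48 → k = 48/4 = 12
A = 1×12 = 12, B = 3×12 = 36
= A = 12, B = 36

A = 12, B = 36


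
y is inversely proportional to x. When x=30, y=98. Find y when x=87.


Inverse proportion: x × y = constant
k = 30 × 98 = 2940
y₂ = k / 87 = 2940 / 87
= 33.79

33.79


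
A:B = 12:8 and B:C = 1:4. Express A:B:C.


Match B: multiply A:B by 1 → 12:8
Multiply B:C by 8 → 8:32
Combined: 12:8:32
GCD = 4
= 3:2:8

3:2:8


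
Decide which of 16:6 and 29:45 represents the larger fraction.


16/6 = 2.6667
29/45 = 0.6444
2.6667 > 0.6444, so 16:6 is greater
= 16:6

16:6


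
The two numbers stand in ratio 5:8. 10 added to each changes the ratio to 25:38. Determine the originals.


Let A = 5k, B = 8k.
(5k + 10) / (8k + 10) = 25/38
Cross-multiply: 38(5k + 10) = 25(8k + 10)
190k + 380 = 200k + 250
190k - 200k = 250 - 380
-10k = -130
k = -130/-10 = 13
A = 5×13 = 65, B = 8×13 = 104
= A = 65, B = 104

A = 65, B = 104


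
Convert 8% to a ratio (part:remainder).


8% means 8 parts out of 100; remainder = 92
Part : remainder = 8:92
GCD = 4
= 2:23

2:23


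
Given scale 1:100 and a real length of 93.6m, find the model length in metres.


Model size = real / scale
= 93.6 / 100
= 0.9360 m

0.9360 m


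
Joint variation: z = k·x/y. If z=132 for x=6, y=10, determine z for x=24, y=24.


z = k·x/y
Solve for k using the known point: k = z·y/x = 132×10/6 = 1320/6 = 220.0000
Now evaluate at x=24, y=24:
z = k × 24 / 24 = (1320 × 24) / (6 × 24) = 31680/144
= 220.0000

220.0000


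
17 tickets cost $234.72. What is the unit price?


Unit rate = total / quantity
= 234.72 / 17
= $13.81 per unit

$13.81 per unit


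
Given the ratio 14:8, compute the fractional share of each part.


Total parts = 14 + 8 = 22
First part: 14/22 = 7/11
Second part: 8/22 = 4/11
= 7/11 and 4/11

7/11 and 4/11


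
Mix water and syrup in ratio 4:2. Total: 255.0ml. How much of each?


Total parts = 4 + 2 = 6
water: 255.0 × 4/6 = 170.0ml
syrup: 255.0 × 2/6 = 85.0ml
= 170.0ml and 85.0ml

170.0ml and 85.0ml


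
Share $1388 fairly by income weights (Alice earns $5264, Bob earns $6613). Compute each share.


Total income = 5264 + 6613 = $11877
Alice: $1388 × 5264/11877 = $615.17
Bob: $1388 × 6613/11877 = $772.83
= Alice: $615.17, Bob: $772.83

Alice: $615.17, Bob: $772.83


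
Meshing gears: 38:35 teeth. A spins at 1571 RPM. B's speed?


Gear ratio = 38:35 = 38:35
RPM_B = RPM_A × (teeth_A / teeth_B)
= 1571 × (38/35)
= 1705.7 RPM

1705.7 RPM


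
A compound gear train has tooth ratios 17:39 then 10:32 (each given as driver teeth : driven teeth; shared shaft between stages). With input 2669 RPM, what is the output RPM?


Stage 1: RPM_B = RPM_A × t_A/t_B = 2669 × 17/39 = 45373/39 ≈ 1163.41
B and C share a shaft → RPM_C = RPM_B
Stage 2: RPM_D = RPM_C × t_C/t_D = RPM_A × (t_A×t_C)/(t_B×t_D)
Overall ratio = (17×10)/(39×32) = 170/1248
RPM_D = 2669 × 170/1248 = 453730/1248
≈ 363.57 RPM

363.57 RPM


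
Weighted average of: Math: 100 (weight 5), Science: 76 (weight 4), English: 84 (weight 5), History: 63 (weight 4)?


Numerator = 100×5 + 76×4 + 84×5 + 63×4
= 500 + 304 + 420 + 252
= 1476
Total weight = 18
Weighted avg = 1476/18
= 82.00

82.00


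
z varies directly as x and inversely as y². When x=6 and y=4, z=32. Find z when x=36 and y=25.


z = k·x/y²
Solve for k using the known point: k = z·y²/x = 32×16/6 = 512/6 ≈ 85.3333
Now evaluate at x=36, y=25:
z = k × 36 / 625 = (512 × 36) / (6 × 625) = 18432/3750
= 4.9152

4.9152


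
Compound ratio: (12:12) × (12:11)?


Compound ratio = (12×12) : (12×11)
= 144:132
GCD = 12
= 12:11

12:11


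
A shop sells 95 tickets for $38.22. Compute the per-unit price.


Unit rate = total / quantity
= 38.22 / 95
= $0.40 per unit

$0.40 per unit


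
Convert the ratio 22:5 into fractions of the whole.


Total parts = 22 + 5 = 27
First part: 22/27 = 22/27
Second part: 5/27 = 5/27
= 22/27 and 5/27

22/27 and 5/27


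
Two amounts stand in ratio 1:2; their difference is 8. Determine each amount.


Let A = 1k, B = 2k.
2k - 1k = 8
1k = 8 → k = 8/1 = 8
A = 1×8 = 8, B = 2×8 = 16
= A = 8, B = 16

A = 8, B = 16


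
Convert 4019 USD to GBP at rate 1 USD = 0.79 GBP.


Amount × rate = 4019 × 0.79
= 3175.01 GBP

3175.01 GBP


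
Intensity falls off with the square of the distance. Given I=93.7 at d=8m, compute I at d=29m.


I₁d₁² = I₂d₂²
I₂ = I₁ × (d₁/d₂)²
= 93.7 × (8/29)²
= 93.7 × 64/841
= 5996.8/841
≈ 7.1306

7.1306


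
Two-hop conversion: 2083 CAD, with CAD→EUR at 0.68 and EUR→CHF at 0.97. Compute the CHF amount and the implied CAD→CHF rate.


Step 1: 2083 CAD × 0.68 = 1416.44 EUR
Step 2: 1416.44 EUR × 0.97 = 1373.95 CHF
Implied rate CAD→CHF = 0.68 × 0.97 = 0.6596
= 1373.95 CHF; implied rate 0.6596 CHF/CAD

1373.95 CHF; implied rate 0.6596 CHF/CAD


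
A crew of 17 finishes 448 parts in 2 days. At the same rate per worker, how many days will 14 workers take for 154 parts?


Days ∝ work / workers, so d₂ = d₁ × (m₁/m₂) × (w₂/w₁)
Workers factor (inverse): 17/14 ≈ 1.2143
Work factor (direct): 154/448 ≈ 0.3438
d₂ = 2 × 17/14 × 154/448 = (2 × 17 × 154) / (14 × 448) = 5236/6272
≈ 0.83 days

0.83 days


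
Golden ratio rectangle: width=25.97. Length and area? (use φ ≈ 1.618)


φ = (1 + √5) / 2 ≈ 1.618
Length = width × φ = 25.97 × 1.618 = 42.01946
≈ 42.02
Area = width × length = 25.97 × 42.01946 = 1091.2453762 ≈ 1091.25
= Length: 42.02, Area: 1091.25

Length: 42.02, Area: 1091.25


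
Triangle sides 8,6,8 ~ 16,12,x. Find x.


Scale factor = 16/8 = 2
Missing side = 8 × 2
= 16.0

16.0


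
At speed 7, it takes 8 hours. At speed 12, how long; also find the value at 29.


Inverse proportion: x × y = constant
k = 7 × 8 = 56
At x=12: k/12 = 4.67
At x=29: k/29 = 1.93
= 4.67 and 1.93

4.67 and 1.93


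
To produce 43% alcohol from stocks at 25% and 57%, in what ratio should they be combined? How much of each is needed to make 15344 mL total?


Let x parts of 25% mix with y parts of 57%.
25x + 57y = 43(x + y)
25x + 57y = 43x + 43y
x(25 - 43) = y(43 - 57)
x/y = (57 - 43)/(43 - 25) = 14/18
Simplify: 7:9
Total parts = 16; one part = 15344/16 = 959.00 mL
25% solution: 7×959.00 = 6713.00 mL
57% solution: 9×959.00 = 8631.00 mL
= ratio 7:9; 6713.00 mL and 8631.00 mL

ratio 7:9; 6713.00 mL and 8631.00 mL


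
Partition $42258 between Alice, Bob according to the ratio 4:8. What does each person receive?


Total parts = 4 + 8 = 12
Alice: 42258 × 4/12 = 14086.00
Bob: 42258 × 8/12 = 28172.00
= Alice: $14086.00, Bob: $28172.00

Alice: $14086.00, Bob: $28172.00


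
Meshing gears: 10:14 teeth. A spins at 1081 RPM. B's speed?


Gear ratio = 10:14 = 5:7
RPM_B = RPM_A × (teeth_A / teeth_B)
= 1081 × (10/14)
= 772.1 RPM

772.1 RPM


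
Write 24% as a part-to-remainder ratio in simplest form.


24% means 24 parts out of 100; remainder = 76
Part : remainder = 24:76
GCD = 4
= 6:19

6:19


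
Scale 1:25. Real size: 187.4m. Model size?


Model size = real / scale
= 187.4 / 25
= 7.4960 m

7.4960 m


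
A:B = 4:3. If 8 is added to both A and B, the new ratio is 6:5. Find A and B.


Let A = 4k, B = 3k.
(4k + 8) / (3k + 8) = 6/5
Cross-multiply: 5(4k + 8) = 6(3k + 8)
20k + 40 = 18k + 48
20k - 18k = 48 - 40
2k = 8
k = 8/2 = 4
A = 4×4 = 16, B = 3×4 = 12
= A = 16, B = 12

A = 16, B = 12


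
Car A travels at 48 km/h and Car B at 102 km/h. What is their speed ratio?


Ratio = 48:102
GCD = 6
Simplified = 8:17
Time ratio (same distance) = 17:8
Speed ratio = 8:17

8:17


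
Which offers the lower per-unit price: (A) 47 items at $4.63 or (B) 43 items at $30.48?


Deal A: $4.63/47 = $0.0985/unit
Deal B: $30.48/43 = $0.7088/unit
A is cheaper per unit
= Deal A

Deal A


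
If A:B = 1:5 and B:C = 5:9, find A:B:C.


Match B: multiply A:B by 5 → 5:25
Multiply B:C by 5 → 25:45
Combined: 5:25:45
GCD = 5
= 1:5:9

1:5:9


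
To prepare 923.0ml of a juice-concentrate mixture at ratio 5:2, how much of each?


Total parts = 5 + 2 = 7
juice: 923.0 × 5/7 = 659.3ml
concentrate: 923.0 × 2/7 = 263.7ml
= 659.3ml and 263.7ml

659.3ml and 263.7ml


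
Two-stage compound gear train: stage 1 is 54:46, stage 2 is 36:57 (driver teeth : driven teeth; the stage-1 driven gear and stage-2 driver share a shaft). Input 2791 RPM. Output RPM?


Stage 1: RPM_B = RPM_A × t_A/t_B = 2791 × 54/46 = 150714/46 ≈ 3276.39
B and C share a shaft → RPM_C = RPM_B
Stage 2: RPM_D = RPM_C × t_C/t_D = RPM_A × (t_A×t_C)/(t_B×t_D)
Overall ratio = (54×36)/(46×57) = 1944/2622
RPM_D = 2791 × 1944/2622 = 5425704/2622
≈ 2069.30 RPM

2069.30 RPM


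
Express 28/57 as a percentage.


Percentage = (part / whole) × 100
= (28 / 57) × 100
≈ 49.12%

49.12%


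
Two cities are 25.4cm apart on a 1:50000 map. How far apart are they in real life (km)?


Real distance = map distance × scale
= 25.4cm × 50000
= 1270000 cm = 12700.0 m
= 12.700 km

12.700 km


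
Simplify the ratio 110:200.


GCD(110, 200) = 10
110/10 : 200/10
= 11:20

11:20


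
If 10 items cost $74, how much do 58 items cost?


Direct proportion: y/x = constant
k = 74/10 = 7.4000
y₂ = k × 58 = 74 × 58 / 10 = 4292/10
= 429.20

429.20


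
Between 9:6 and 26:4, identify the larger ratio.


9/6 = 1.5000
26/4 = 6.5000
1.5000 < 6.5000, so 9:6 is less
= 26:4

26:4


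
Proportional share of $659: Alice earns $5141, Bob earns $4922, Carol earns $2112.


Total income = 5141 + 4922 + 2112 = $12175
Alice: $659 × 5141/12175 = $278.27
Bob: $659 × 4922/12175 = $266.41
Carol: $659 × 2112/12175 = $114.32
= Alice: $278.27, Bob: $266.41, Carol: $114.32

Alice: $278.27, Bob: $266.41, Carol: $114.32


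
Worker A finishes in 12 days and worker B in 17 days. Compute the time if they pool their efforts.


Rate of A = 1/12 per day
Rate of B = 1/17 per day
Combined rate = 1/12 + 1/17 = 29/204 ≈ 0.1422 per day
Days = 1 / combined rate = 204/29
≈ 7.03 days

7.03 days


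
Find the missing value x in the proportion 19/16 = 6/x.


Cross multiply: 19 × x = 16 × 6
19x = 96
x = 96 / 19
= 5.05

5.05


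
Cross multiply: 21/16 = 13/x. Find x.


Cross multiply: 21 × x = 16 × 13
21x = 208
x = 208 / 21
= 9.90

9.90


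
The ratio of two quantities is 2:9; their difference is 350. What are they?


Let A = 2k, B = 9k.
9k - 2k = 350
7k = 350 → k = 350/7 = 50
A = 2×50 = 100, B = 9×50 = 450
= A = 100, B = 450

A = 100, B = 450


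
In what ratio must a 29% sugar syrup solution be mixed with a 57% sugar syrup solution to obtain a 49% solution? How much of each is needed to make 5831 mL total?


Let x parts of 29% mix with y parts of 57%.
29x + 57y = 49(x + y)
29x + 57y = 49x + 49y
x(29 - 49) = y(49 - 57)
x/y = (57 - 49)/(49 - 29) = 8/20
Simplify: 2:5
Total parts = 7; one part = 5831/7 = 833.00 mL
29% solution: 2×833.00 = 1666.00 mL
57% solution: 5×833.00 = 4165.00 mL
= ratio 2:5; 1666.00 mL and 4165.00 mL

ratio 2:5; 1666.00 mL and 4165.00 mL


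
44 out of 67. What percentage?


Percentage = (part / whole) × 100
= (44 / 67) × 100
≈ 65.67%

65.67%


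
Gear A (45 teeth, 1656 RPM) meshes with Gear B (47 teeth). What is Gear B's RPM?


Gear ratio = 45:47 = 45:47
RPM_B = RPM_A × (teeth_A / teeth_B)
= 1656 × (45/47)
= 1585.5 RPM

1585.5 RPM


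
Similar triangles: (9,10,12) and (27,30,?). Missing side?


Scale factor = 27/9 = 3
Missing side = 12 × 3
= 36.0

36.0


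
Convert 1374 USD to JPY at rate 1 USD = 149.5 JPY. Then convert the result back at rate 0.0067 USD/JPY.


Amount × rate = 1374 × 149.5 = 205413.00 JPY
Round-trip: 205413.00 × 0.0067 = 1376.27 USD
= 205413.00 JPY, then 1376.27 USD

205413.00 JPY, then 1376.27 USD


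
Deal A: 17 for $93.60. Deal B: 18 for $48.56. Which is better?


Deal A: $93.60/17 = $5.5059/unit
Deal B: $48.56/18 = $2.6978/unit
B is cheaper per unit
= Deal B

Deal B


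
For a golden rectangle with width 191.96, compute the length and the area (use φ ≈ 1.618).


φ = (1 + √5) / 2 ≈ 1.618
Length = width × φ = 191.96 × 1.618 = 310.59128
≈ 310.59
Area = width × length = 191.96 × 310.59128 = 59621.1021088 ≈ 59621.10
= Length: 310.59, Area: 59621.10

Length: 310.59, Area: 59621.10


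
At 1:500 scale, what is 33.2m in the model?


Model size = real / scale
= 33.2 / 500
= 0.0664 m

0.0664 m


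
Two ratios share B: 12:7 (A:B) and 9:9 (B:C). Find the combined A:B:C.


Match B: multiply A:B by 9 → 108:63
Multiply B:C by 7 → 63:63
Combined: 108:63:63
GCD = 9
= 12:7:7

12:7:7


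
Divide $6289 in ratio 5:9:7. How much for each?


Total parts = 5 + 9 + 7 = 21
Part 1: 6289 × 5/21 = 1497.38
Part 2: 6289 × 9/21 = 2695.29
Part 3: 6289 × 7/21 = 2096.33
= Part 1: $1497.38, Part 2: $2695.29, Part 3: $2096.33

Part 1: $1497.38, Part 2: $2695.29, Part 3: $2096.33


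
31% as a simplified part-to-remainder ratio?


31% means 31 parts out of 100; remainder = 69
Part : remainder = 31:69
GCD = 1
= 31:69

31:69


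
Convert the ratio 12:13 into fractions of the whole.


Total parts = 12 + 13 = 25
First part: 12/25 = 12/25
Second part: 13/25 = 13/25
= 12/25 and 13/25

12/25 and 13/25


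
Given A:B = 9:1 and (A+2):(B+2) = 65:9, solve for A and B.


Let A = 9k, B = 1k.
(9k + 2) / (1k + 2) = 65/9
Cross-multiply: 9(9k + 2) = 65(1k + 2)
81k + 18 = 65k + 130
81k - 65k = 130 - 18
16k = 112
k = 112/16 = 7
A = 9×7 = 63, B = 1×7 = 7
= A = 63, B = 7

A = 63, B = 7


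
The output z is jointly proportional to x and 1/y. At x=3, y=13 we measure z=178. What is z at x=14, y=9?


z = k·x/y
Solve for k using the known point: k = z·y/x = 178×13/3 = 2314/3 ≈ 771.3333
Now evaluate at x=14, y=9:
z = k × 14 / 9 = (2314 × 14) / (3 × 9) = 32396/27
≈ 1199.8519

1199.8519


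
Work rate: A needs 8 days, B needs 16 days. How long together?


Rate of A = 1/8 per day
Rate of B = 1/16 per day
Combined rate = 1/8 + 1/16 = 24/128 = 0.1875 per day
Days = 1 / combined rate = 128/24
≈ 5.33 days

5.33 days


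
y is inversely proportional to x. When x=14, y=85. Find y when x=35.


Inverse proportion: x × y = constant
k = 14 × 85 = 1190
y₂ = k / 35 = 1190 / 35
= 34.00

34.00


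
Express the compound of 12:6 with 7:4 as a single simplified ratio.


Compound ratio = (12×7) : (6×4)
= 84:24
GCD = 12
= 7:2

7:2


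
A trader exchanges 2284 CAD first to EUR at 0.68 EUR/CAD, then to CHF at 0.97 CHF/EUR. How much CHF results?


Step 1: 2284 CAD × 0.68 = 1553.12 EUR
Step 2: 1553.12 EUR × 0.97 = 1506.53 CHF
Implied rate CAD→CHF = 0.68 × 0.97 = 0.6596
= 1506.53 CHF

1506.53 CHF
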